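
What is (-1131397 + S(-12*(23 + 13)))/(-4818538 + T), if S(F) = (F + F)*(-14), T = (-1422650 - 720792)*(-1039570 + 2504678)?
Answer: 1119301/3140378840274 ≈ 3.5642e-7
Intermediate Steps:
T = -3140374021736 (T = -2143442*1465108 = -3140374021736)
S(F) = -28*F (S(F) = (2*F)*(-14) = -28*F)
(-1131397 + S(-12*(23 + 13)))/(-4818538 + T) = (-1131397 - (-336)*(23 + 13))/(-4818538 - 3140374021736) = (-1131397 - (-336)*36)/(-3140378840274) = (-1131397 - 28*(-432))*(-1/3140378840274) = (-1131397 + 12096)*(-1/3140378840274) = -1119301*(-1/3140378840274) = 1119301/3140378840274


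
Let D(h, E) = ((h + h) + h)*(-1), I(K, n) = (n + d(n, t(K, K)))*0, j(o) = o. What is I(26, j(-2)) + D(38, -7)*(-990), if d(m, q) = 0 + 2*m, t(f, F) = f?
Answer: 112860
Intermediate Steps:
d(m, q) = 2*m
I(K, n) = 0 (I(K, n) = (n + 2*n)*0 = (3*n)*0 = 0)
D(h, E) = -3*h (D(h, E) = (2*h + h)*(-1) = (3*h)*(-1) = -3*h)
I(26, j(-2)) + D(38, -7)*(-990) = 0 - 3*38*(-990) = 0 - 114*(-990) = 0 + 112860 = 112860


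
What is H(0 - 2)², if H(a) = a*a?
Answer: 16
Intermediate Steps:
H(a) = a²
H(0 - 2)² = ((0 - 2)²)² = ((-2)²)² = 4² = 16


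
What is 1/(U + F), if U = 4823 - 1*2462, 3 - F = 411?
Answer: 1/1953 ≈ 0.00051203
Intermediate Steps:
F = -408 (F = 3 - 1*411 = 3 - 411 = -408)
U = 2361 (U = 4823 - 2462 = 2361)
1/(U + F) = 1/(2361 - 408) = 1/1953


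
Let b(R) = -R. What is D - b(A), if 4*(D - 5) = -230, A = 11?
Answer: -83/2 ≈ -41.500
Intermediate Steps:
D = -105/2 (D = 5 + (¼)*(-230) = 5 - 115/2 = -105/2 ≈ -52.500)
D - b(A) = -105/2 - (-1)*11 = -105/2 - 1*(-11) = -105/2 + 11 = -83/2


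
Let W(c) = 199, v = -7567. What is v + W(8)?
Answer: -7368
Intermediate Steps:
v + W(8) = -7567 + 199 = -7368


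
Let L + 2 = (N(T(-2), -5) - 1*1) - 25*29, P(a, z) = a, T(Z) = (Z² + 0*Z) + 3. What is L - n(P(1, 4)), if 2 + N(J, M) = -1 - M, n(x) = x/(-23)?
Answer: -16697/23 ≈ -725.96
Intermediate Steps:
T(Z) = 3 + Z² (T(Z) = (Z² + 0) + 3 = Z² + 3 = 3 + Z²)
n(x) = -x/23 (n(x) = x*(-1/23) = -x/23)
N(J, M) = -3 - M (N(J, M) = -2 + (-1 - M) = -3 - M)
L = -726 (L = -2 + (((-3 - 1*(-5)) - 1*1) - 25*29) = -2 + (((-3 + 5) - 1) - 725) = -2 + ((2 - 1) - 725) = -2 + (1 - 725) = -2 - 724 = -726)
L - n(P(1, 4)) = -726 - (-1)/23 = -726 - 1*(-1/23) = -726 + 1/23 = -16697/23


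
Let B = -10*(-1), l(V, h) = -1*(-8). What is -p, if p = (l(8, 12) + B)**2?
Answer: -324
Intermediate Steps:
l(V, h) = 8
B = 10
p = 324 (p = (8 + 10)**2 = 18**2 = 324)
-p = -1*324 = -324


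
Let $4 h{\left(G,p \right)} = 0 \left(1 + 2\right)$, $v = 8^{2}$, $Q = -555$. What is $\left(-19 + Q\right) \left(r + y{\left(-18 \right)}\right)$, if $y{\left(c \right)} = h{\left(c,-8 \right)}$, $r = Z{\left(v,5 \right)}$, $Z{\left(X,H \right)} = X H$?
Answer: $-183680$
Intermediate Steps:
$v = 64$
$Z{\left(X,H \right)} = H X$
$r = 320$ ($r = 5 \cdot 64 = 320$)
$h{\left(G,p \right)} = 0$ ($h{\left(G,p \right)} = \frac{0 \left(1 + 2\right)}{4} = \frac{0 \cdot 3}{4} = \frac{1}{4} \cdot 0 = 0$)
$y{\left(c \right)} = 0$
$\left(-19 + Q\right) \left(r + y{\left(-18 \right)}\right) = \left(-19 - 555\right) \left(320 + 0\right) = \left(-574\right) 320 = -183680$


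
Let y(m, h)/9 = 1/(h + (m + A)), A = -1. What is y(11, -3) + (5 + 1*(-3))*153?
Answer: 2151/7 ≈ 307.29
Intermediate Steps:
y(m, h) = 9/(-1 + h + m) (y(m, h) = 9/(h + (m - 1)) = 9/(h + (-1 + m)) = 9/(-1 + h + m))
y(11, -3) + (5 + 1*(-3))*153 = 9/(-1 - 3 + 11) + (5 + 1*(-3))*153 = 9/7 + (5 - 3)*153 = 9*(1/7) + 2*153 = 9/7 + 306 = 2151/7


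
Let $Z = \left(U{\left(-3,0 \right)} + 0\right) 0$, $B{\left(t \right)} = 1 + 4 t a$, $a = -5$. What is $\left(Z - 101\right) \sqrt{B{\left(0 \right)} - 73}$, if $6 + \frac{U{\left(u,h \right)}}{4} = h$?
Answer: $- 606 i \sqrt{2} \approx - 857.01 i$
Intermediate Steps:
$B{\left(t \right)} = 1 - 20 t$ ($B{\left(t \right)} = 1 + 4 t \left(-5\right) = 1 - 20 t$)
$U{\left(u,h \right)} = -24 + 4 h$
$Z = 0$ ($Z = \left(\left(-24 + 4 \cdot 0\right) + 0\right) 0 = \left(\left(-24 + 0\right) + 0\right) 0 = \left(-24 + 0\right) 0 = \left(-24\right) 0 = 0$)
$\left(Z - 101\right) \sqrt{B{\left(0 \right)} - 73} = \left(0 - 101\right) \sqrt{\left(1 - 0\right) - 73} = - 101 \sqrt{\left(1 + 0\right) - 73} = - 101 \sqrt{1 - 73} = - 101 \sqrt{-72} = - 101 \cdot 6 i \sqrt{2} = - 606 i \sqrt{2}$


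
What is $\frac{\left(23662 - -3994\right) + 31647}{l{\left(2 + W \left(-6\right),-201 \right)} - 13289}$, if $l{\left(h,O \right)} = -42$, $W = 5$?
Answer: $- \frac{59303}{13331} \approx -4.4485$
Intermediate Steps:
$\frac{\left(23662 - -3994\right) + 31647}{l{\left(2 + W \left(-6\right),-201 \right)} - 13289} = \frac{\left(23662 - -3994\right) + 31647}{-42 - 13289} = \frac{\left(23662 + 3994\right) + 31647}{-13331} = \left(27656 + 31647\right) \left(- \frac{1}{13331}\right) = 59303 \left(- \frac{1}{13331}\right) = - \frac{59303}{13331}$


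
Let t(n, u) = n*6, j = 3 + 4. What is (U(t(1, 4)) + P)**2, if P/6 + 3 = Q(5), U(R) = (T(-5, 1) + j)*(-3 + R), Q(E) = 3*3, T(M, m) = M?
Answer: 1764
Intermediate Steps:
j = 7
t(n, u) = 6*n
Q(E) = 9
U(R) = -6 + 2*R (U(R) = (-5 + 7)*(-3 + R) = 2*(-3 + R) = -6 + 2*R)
P = 36 (P = -18 + 6*9 = -18 + 54 = 36)
(U(t(1, 4)) + P)**2 = ((-6 + 2*(6*1)) + 36)**2 = ((-6 + 2*6) + 36)**2 = ((-6 + 12) + 36)**2 = (6 + 36)**2 = 42**2 = 1764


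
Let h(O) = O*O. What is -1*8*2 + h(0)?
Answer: -16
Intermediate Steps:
h(O) = O²
-1*8*2 + h(0) = -1*8*2 + 0² = -8*2 + 0 = -16 + 0 = -16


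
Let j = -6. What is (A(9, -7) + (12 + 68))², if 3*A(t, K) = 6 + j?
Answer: 6400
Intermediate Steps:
A(t, K) = 0 (A(t, K) = (6 - 6)/3 = (⅓)*0 = 0)
(A(9, -7) + (12 + 68))² = (0 + (12 + 68))² = (0 + 80)² = 80² = 6400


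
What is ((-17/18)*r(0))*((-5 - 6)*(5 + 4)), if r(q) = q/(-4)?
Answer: 0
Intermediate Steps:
r(q) = -q/4 (r(q) = q*(-1/4) = -q/4)
((-17/18)*r(0))*((-5 - 6)*(5 + 4)) = ((-17/18)*(-1/4*0))*((-5 - 6)*(5 + 4)) = (-17*1/18*0)*(-11*9) = -17/18*0*(-99) = 0*(-99) = 0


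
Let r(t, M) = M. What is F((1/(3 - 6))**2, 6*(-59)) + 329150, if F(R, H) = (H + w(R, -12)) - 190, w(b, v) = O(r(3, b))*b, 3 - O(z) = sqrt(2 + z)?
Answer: 985819/3 - sqrt(19)/27 ≈ 3.2861e+5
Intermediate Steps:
O(z) = 3 - sqrt(2 + z)
w(b, v) = b*(3 - sqrt(2 + b)) (w(b, v) = (3 - sqrt(2 + b))*b = b*(3 - sqrt(2 + b)))
F(R, H) = -190 + H + R*(3 - sqrt(2 + R)) (F(R, H) = (H + R*(3 - sqrt(2 + R))) - 190 = -190 + H + R*(3 - sqrt(2 + R)))
F((1/(3 - 6))**2, 6*(-59)) + 329150 = (-190 + 6*(-59) - (1/(3 - 6))**2*(-3 + sqrt(2 + (1/(3 - 6))**2))) + 329150 = (-190 - 354 - (1/(-3))**2*(-3 + sqrt(2 + (1/(-3))**2))) + 329150 = (-190 - 354 - (-1/3)**2*(-3 + sqrt(2 + (-1/3)**2))) + 329150 = (-190 - 354 - 1*1/9*(-3 + sqrt(2 + 1/9))) + 329150 = (-190 - 354 - 1*1/9*(-3 + sqrt(19/9))) + 329150 = (-190 - 354 - 1*1/9*(-3 + sqrt(19)/3)) + 329150 = (-190 - 354 + (1/3 - sqrt(19)/27)) + 329150 = (-1631/3 - sqrt(19)/27) + 329150 = 985819/3 - sqrt(19)/27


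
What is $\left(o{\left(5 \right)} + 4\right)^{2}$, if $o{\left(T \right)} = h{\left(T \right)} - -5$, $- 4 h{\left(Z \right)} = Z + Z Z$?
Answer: $\frac{9}{4} \approx 2.25$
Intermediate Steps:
$h{\left(Z \right)} = - \frac{Z}{4} - \frac{Z^{2}}{4}$ ($h{\left(Z \right)} = - \frac{Z + Z Z}{4} = - \frac{Z + Z^{2}}{4} = - \frac{Z}{4} - \frac{Z^{2}}{4}$)
$o{\left(T \right)} = 5 - \frac{T \left(1 + T\right)}{4}$ ($o{\left(T \right)} = - \frac{T \left(1 + T\right)}{4} - -5 = - \frac{T \left(1 + T\right)}{4} + 5 = 5 - \frac{T \left(1 + T\right)}{4}$)
$\left(o{\left(5 \right)} + 4\right)^{2} = \left(\left(5 - \frac{5 \left(1 + 5\right)}{4}\right) + 4\right)^{2} = \left(\left(5 - \frac{5}{4} \cdot 6\right) + 4\right)^{2} = \left(\left(5 - \frac{15}{2}\right) + 4\right)^{2} = \left(- \frac{5}{2} + 4\right)^{2} = \left(\frac{3}{2}\right)^{2} = \frac{9}{4}$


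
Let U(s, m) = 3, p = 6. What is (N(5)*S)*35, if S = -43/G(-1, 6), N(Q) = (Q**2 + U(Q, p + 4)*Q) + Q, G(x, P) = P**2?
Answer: -7525/4 ≈ -1881.3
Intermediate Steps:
N(Q) = Q**2 + 4*Q (N(Q) = (Q**2 + 3*Q) + Q = Q**2 + 4*Q)
S = -43/36 (S = -43/(6**2) = -43/36 ≈ -1.1944)
(N(5)*S)*35 = ((5*(4 + 5))*(-43/36))*35 = ((5*9)*(-43/36))*35 = (45*(-43/36))*35 = -215/4*35 = -7525/4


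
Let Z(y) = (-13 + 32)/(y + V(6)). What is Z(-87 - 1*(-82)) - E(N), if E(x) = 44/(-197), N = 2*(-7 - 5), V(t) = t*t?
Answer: 5107/6107 ≈ 0.83625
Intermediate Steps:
V(t) = t**2
Z(y) = 19/(36 + y) (Z(y) = (-13 + 32)/(y + 6**2) = 19/(y + 36) = 19/(36 + y))
N = -24 (N = 2*(-12) = -24)
E(x) = -44/197 (E(x) = 44*(-1/197) = -44/197)
Z(-87 - 1*(-82)) - E(N) = 19/(36 + (-87 - 1*(-82))) - 1*(-44/197) = 19/(36 + (-87 + 82)) + 44/197 = 19/(36 - 5) + 44/197 = 19/31 + 44/197 = 5107/6107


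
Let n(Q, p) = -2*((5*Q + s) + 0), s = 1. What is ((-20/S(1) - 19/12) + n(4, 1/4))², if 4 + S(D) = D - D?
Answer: 214369/144 ≈ 1488.7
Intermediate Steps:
S(D) = -4 (S(D) = -4 + (D - D) = -4 + 0 = -4)
n(Q, p) = -2 - 10*Q (n(Q, p) = -2*((5*Q + 1) + 0) = -2*((1 + 5*Q) + 0) = -2*(1 + 5*Q) = -2 - 10*Q)
((-20/S(1) - 19/12) + n(4, 1/4))² = ((-20/(-4) - 19/12) + (-2 - 10*4))² = ((-20*(-¼) - 19*1/12) + (-2 - 40))² = ((5 - 19/12) - 42)² = (41/12 - 42)² = (-463/12)² = 214369/144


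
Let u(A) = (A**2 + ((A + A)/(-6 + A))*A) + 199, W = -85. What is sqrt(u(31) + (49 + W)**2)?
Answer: sqrt(63322)/5 ≈ 50.328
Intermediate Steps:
u(A) = 199 + A**2 + 2*A**2/(-6 + A) (u(A) = (A**2 + ((2*A)/(-6 + A))*A) + 199 = (A**2 + (2*A/(-6 + A))*A) + 199 = (A**2 + 2*A**2/(-6 + A)) + 199 = 199 + A**2 + 2*A**2/(-6 + A))
sqrt(u(31) + (49 + W)**2) = sqrt((-1194 + 31**3 - 4*31**2 + 199*31)/(-6 + 31) + (49 - 85)**2) = sqrt((-1194 + 29791 - 4*961 + 6169)/25 + (-36)**2) = sqrt((-1194 + 29791 - 3844 + 6169)/25 + 1296) = sqrt((1/25)*30922 + 1296) = sqrt(30922/25 + 1296) = sqrt(63322/25) = sqrt(63322)/5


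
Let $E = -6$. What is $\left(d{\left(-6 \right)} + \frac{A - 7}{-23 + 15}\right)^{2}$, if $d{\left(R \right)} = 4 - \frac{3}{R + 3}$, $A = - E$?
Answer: $\frac{1681}{64} \approx 26.266$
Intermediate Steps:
$A = 6$ ($A = \left(-1\right) \left(-6\right) = 6$)
$d{\left(R \right)} = 4 - \frac{3}{3 + R}$
$\left(d{\left(-6 \right)} + \frac{A - 7}{-23 + 15}\right)^{2} = \left(\frac{9 + 4 \left(-6\right)}{3 - 6} + \frac{6 - 7}{-23 + 15}\right)^{2} = \left(\frac{9 - 24}{-3} - \frac{1}{-8}\right)^{2} = \left(\left(- \frac{1}{3}\right) \left(-15\right) - - \frac{1}{8}\right)^{2} = \left(5 + \frac{1}{8}\right)^{2} = \left(\frac{41}{8}\right)^{2} = \frac{1681}{64}$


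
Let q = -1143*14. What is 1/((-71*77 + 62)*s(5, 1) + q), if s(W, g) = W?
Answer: -1/43027 ≈ -2.3241e-5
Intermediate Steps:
q = -16002
1/((-71*77 + 62)*s(5, 1) + q) = 1/((-71*77 + 62)*5 - 16002) = 1/((-5467 + 62)*5 - 16002) = 1/(-5405*5 - 16002) = 1/(-27025 - 16002) = 1/(-43027) = -1/43027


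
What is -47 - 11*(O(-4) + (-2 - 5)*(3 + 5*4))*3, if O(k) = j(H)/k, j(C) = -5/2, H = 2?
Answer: 41963/8 ≈ 5245.4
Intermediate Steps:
j(C) = -5/2 (j(C) = -5*1/2 = -5/2)
O(k) = -5/(2*k)
-47 - 11*(O(-4) + (-2 - 5)*(3 + 5*4))*3 = -47 - 11*(-5/2/(-4) + (-2 - 5)*(3 + 5*4))*3 = -47 - 11*(-5/2*(-1/4) - 7*(3 + 20))*3 = -47 - 11*(5/8 - 7*23)*3 = -47 - 11*(5/8 - 161)*3 = -47 - (-14113)*3/8 = -47 - 11*(-3849/8) = -47 + 42339/8 = 41963/8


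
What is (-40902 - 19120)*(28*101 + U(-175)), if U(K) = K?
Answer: -159238366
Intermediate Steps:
(-40902 - 19120)*(28*101 + U(-175)) = (-40902 - 19120)*(28*101 - 175) = -60022*(2828 - 175) = -60022*2653 = -159238366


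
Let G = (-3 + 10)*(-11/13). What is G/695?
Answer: -77/9035 ≈ -0.0085224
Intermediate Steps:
G = -77/13 (G = 7*(-11*1/13) = 7*(-11/13) = -77/13 ≈ -5.9231)
G/695 = -77/13/695 = -77/13*1/695 = -77/9035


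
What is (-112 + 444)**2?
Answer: 110224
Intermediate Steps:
(-112 + 444)**2 = 332**2 = 110224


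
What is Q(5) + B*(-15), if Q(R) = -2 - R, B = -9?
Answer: 128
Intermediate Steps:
Q(5) + B*(-15) = (-2 - 1*5) - 9*(-15) = (-2 - 5) + 135 = -7 + 135 = 128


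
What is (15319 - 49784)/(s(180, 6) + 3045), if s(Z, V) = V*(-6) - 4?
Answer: -6893/601 ≈ -11.469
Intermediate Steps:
s(Z, V) = -4 - 6*V (s(Z, V) = -6*V - 4 = -4 - 6*V)
(15319 - 49784)/(s(180, 6) + 3045) = (15319 - 49784)/((-4 - 6*6) + 3045) = -34465/((-4 - 36) + 3045) = -34465/(-40 + 3045) = -34465/3005 = -34465*1/3005 = -6893/601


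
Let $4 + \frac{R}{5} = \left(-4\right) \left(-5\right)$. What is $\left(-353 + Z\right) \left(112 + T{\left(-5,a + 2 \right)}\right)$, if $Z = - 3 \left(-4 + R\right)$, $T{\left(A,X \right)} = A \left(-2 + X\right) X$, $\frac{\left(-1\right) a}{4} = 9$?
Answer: $3490648$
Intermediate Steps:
$a = -36$ ($a = \left(-4\right) 9 = -36$)
$T{\left(A,X \right)} = A X \left(-2 + X\right)$
$R = 80$ ($R = -20 + 5 \left(\left(-4\right) \left(-5\right)\right) = -20 + 5 \cdot 20 = -20 + 100 = 80$)
$Z = -228$ ($Z = - 3 \left(-4 + 80\right) = \left(-3\right) 76 = -228$)
$\left(-353 + Z\right) \left(112 + T{\left(-5,a + 2 \right)}\right) = \left(-353 - 228\right) \left(112 - 5 \left(-36 + 2\right) \left(-2 + \left(-36 + 2\right)\right)\right) = - 581 \left(112 - - 170 \left(-2 - 34\right)\right) = - 581 \left(112 - \left(-170\right) \left(-36\right)\right) = - 581 \left(112 - 6120\right) = \left(-581\right) \left(-6008\right) = 3490648$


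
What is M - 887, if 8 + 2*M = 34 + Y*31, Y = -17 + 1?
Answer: -1122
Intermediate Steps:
Y = -16
M = -235 (M = -4 + (34 - 16*31)/2 = -4 + (34 - 496)/2 = -4 + (½)*(-462) = -4 - 231 = -235)
M - 887 = -235 - 887 = -1122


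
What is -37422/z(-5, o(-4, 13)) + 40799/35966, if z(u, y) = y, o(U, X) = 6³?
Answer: -12380621/71932 ≈ -172.12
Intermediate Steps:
o(U, X) = 216
-37422/z(-5, o(-4, 13)) + 40799/35966 = -37422/216 + 40799/35966 = -37422*1/216 + 40799*(1/35966) = -693/4 + 40799/35966 = -12380621/71932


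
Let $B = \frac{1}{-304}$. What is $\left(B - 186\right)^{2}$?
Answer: $\frac{3197337025}{92416} \approx 34597.0$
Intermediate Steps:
$B = - \frac{1}{304} \approx -0.0032895$
$\left(B - 186\right)^{2} = \left(- \frac{1}{304} - 186\right)^{2} = \left(- \frac{56545}{304}\right)^{2} = \frac{3197337025}{92416}$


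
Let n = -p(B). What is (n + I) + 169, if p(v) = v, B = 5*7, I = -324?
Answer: -190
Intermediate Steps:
B = 35
n = -35 (n = -1*35 = -35)
(n + I) + 169 = (-35 - 324) + 169 = -359 + 169 = -190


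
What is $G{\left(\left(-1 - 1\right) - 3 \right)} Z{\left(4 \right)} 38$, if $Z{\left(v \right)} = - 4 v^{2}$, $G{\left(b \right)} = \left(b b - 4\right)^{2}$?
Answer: $-1072512$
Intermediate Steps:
$G{\left(b \right)} = \left(-4 + b^{2}\right)^{2}$ ($G{\left(b \right)} = \left(b^{2} - 4\right)^{2} = \left(-4 + b^{2}\right)^{2}$)
$G{\left(\left(-1 - 1\right) - 3 \right)} Z{\left(4 \right)} 38 = \left(-4 + \left(\left(-1 - 1\right) - 3\right)^{2}\right)^{2} \left(- 4 \cdot 4^{2}\right) 38 = \left(-4 + \left(-2 - 3\right)^{2}\right)^{2} \left(\left(-4\right) 16\right) 38 = \left(-4 + \left(-5\right)^{2}\right)^{2} \left(-64\right) 38 = \left(-4 + 25\right)^{2} \left(-64\right) 38 = 21^{2} \left(-64\right) 38 = 441 \left(-64\right) 38 = \left(-28224\right) 38 = -1072512$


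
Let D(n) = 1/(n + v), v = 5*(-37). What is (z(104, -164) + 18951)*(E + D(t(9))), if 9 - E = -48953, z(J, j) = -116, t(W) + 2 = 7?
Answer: 33199169953/36 ≈ 9.2220e+8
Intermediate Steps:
v = -185
t(W) = 5 (t(W) = -2 + 7 = 5)
D(n) = 1/(-185 + n) (D(n) = 1/(n - 185) = 1/(-185 + n))
E = 48962 (E = 9 - 1*(-48953) = 9 + 48953 = 48962)
(z(104, -164) + 18951)*(E + D(t(9))) = (-116 + 18951)*(48962 + 1/(-185 + 5)) = 18835*(48962 + 1/(-180)) = 18835*(48962 - 1/180) = 18835*(8813159/180) = 33199169953/36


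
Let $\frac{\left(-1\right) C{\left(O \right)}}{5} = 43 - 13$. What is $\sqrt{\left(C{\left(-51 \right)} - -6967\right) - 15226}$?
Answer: $i \sqrt{8409} \approx 91.701 i$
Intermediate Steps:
$C{\left(O \right)} = -150$ ($C{\left(O \right)} = - 5 \left(43 - 13\right) = \left(-5\right) 30 = -150$)
$\sqrt{\left(C{\left(-51 \right)} - -6967\right) - 15226} = \sqrt{\left(-150 - -6967\right) - 15226} = \sqrt{\left(-150 + 6967\right) - 15226} = \sqrt{6817 - 15226} = \sqrt{-8409} = i \sqrt{8409}$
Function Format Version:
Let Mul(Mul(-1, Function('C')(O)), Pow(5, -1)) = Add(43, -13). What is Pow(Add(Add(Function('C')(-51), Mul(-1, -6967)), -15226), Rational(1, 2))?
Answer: Mul(I, Pow(8409, Rational(1, 2))) ≈ Mul(91.701, I)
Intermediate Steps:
Function('C')(O) = -150 (Function('C')(O) = Mul(-5, Add(43, -13)) = Mul(-5, 30) = -150)
Pow(Add(Add(Function('C')(-51), Mul(-1, -6967)), -15226), Rational(1, 2)) = Pow(Add(Add(-150, Mul(-1, -6967)), -15226), Rational(1, 2)) = Pow(Add(Add(-150, 6967), -15226), Rational(1, 2)) = Pow(Add(6817, -15226), Rational(1, 2)) = Pow(-8409, Rational(1, 2)) = Mul(I, Pow(8409, Rational(1, 2)))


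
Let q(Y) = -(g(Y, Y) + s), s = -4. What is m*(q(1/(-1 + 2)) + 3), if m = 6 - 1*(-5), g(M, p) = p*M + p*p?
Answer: 55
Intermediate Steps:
g(M, p) = p² + M*p (g(M, p) = M*p + p² = p² + M*p)
m = 11 (m = 6 + 5 = 11)
q(Y) = 4 - 2*Y² (q(Y) = -(Y*(Y + Y) - 4) = -(Y*(2*Y) - 4) = -(2*Y² - 4) = -(-4 + 2*Y²) = 4 - 2*Y²)
m*(q(1/(-1 + 2)) + 3) = 11*((4 - 2/(-1 + 2)²) + 3) = 11*((4 - 2*(1/1)²) + 3) = 11*((4 - 2*1²) + 3) = 11*((4 - 2*1) + 3) = 11*((4 - 2) + 3) = 11*(2 + 3) = 11*5 = 55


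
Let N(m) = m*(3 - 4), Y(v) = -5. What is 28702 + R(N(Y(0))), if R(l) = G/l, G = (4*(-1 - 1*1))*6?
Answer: 143462/5 ≈ 28692.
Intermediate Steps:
G = -48 (G = (4*(-1 - 1))*6 = (4*(-2))*6 = -8*6 = -48)
N(m) = -m (N(m) = m*(-1) = -m)
R(l) = -48/l
28702 + R(N(Y(0))) = 28702 - 48/((-1*(-5))) = 28702 - 48/5 = 143462/5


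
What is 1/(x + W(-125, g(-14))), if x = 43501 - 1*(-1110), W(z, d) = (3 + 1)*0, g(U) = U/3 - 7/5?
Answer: 1/44611 ≈ 2.2416e-5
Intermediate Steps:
g(U) = -7/5 + U/3 (g(U) = U*(⅓) - 7*⅕ = U/3 - 7/5 = -7/5 + U/3)
W(z, d) = 0 (W(z, d) = 4*0 = 0)
x = 44611 (x = 43501 + 1110 = 44611)
1/(x + W(-125, g(-14))) = 1/(44611 + 0) = 1/44611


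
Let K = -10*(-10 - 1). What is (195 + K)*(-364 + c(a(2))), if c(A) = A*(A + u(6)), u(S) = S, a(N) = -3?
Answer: -113765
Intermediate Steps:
K = 110 (K = -10*(-11) = 110)
c(A) = A*(6 + A) (c(A) = A*(A + 6) = A*(6 + A))
(195 + K)*(-364 + c(a(2))) = (195 + 110)*(-364 - 3*(6 - 3)) = 305*(-364 - 3*3) = 305*(-364 - 9) = 305*(-373) = -113765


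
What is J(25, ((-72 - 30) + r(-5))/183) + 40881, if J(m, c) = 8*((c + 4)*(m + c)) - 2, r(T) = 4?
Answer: 1391704175/33489 ≈ 41557.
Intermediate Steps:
J(m, c) = -2 + 8*(4 + c)*(c + m) (J(m, c) = 8*((4 + c)*(c + m)) - 2 = 8*(4 + c)*(c + m) - 2 = -2 + 8*(4 + c)*(c + m))
J(25, ((-72 - 30) + r(-5))/183) + 40881 = (-2 + 8*(((-72 - 30) + 4)/183)**2 + 32*(((-72 - 30) + 4)/183) + 32*25 + 8*(((-72 - 30) + 4)/183)*25) + 40881 = (-2 + 8*((-102 + 4)*(1/183))**2 + 32*((-102 + 4)*(1/183)) + 800 + 8*((-102 + 4)*(1/183))*25) + 40881 = (-2 + 8*(-98*1/183)**2 + 32*(-98*1/183) + 800 + 8*(-98*1/183)*25) + 40881 = (-2 + 8*(-98/183)**2 + 32*(-98/183) + 800 + 8*(-98/183)*25) + 40881 = (-2 + 8*(9604/33489) - 3136/183 + 800 - 19600/183) + 40881 = (-2 + 76832/33489 - 3136/183 + 800 - 19600/183) + 40881 = 22640366/33489 + 40881 = 1391704175/33489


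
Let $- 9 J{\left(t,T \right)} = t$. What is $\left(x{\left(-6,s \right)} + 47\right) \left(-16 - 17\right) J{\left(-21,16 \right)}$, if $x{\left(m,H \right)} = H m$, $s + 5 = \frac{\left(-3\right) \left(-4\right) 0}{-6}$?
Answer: $-5929$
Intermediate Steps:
$J{\left(t,T \right)} = - \frac{t}{9}$
$s = -5$ ($s = -5 + \frac{\left(-3\right) \left(-4\right) 0}{-6} = -5 + 12 \cdot 0 \left(- \frac{1}{6}\right) = -5 + 0 \left(- \frac{1}{6}\right) = -5 + 0 = -5$)
$\left(x{\left(-6,s \right)} + 47\right) \left(-16 - 17\right) J{\left(-21,16 \right)} = \left(\left(-5\right) \left(-6\right) + 47\right) \left(-16 - 17\right) \left(\left(- \frac{1}{9}\right) \left(-21\right)\right) = \left(30 + 47\right) \left(-33\right) \frac{7}{3} = 77 \left(-33\right) \frac{7}{3} = \left(-2541\right) \frac{7}{3} = -5929$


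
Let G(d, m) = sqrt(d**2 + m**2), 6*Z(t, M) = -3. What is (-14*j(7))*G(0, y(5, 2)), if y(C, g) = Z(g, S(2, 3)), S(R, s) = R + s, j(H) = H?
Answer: -49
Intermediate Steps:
Z(t, M) = -1/2 (Z(t, M) = (1/6)*(-3) = -1/2)
y(C, g) = -1/2
(-14*j(7))*G(0, y(5, 2)) = (-14*7)*sqrt(0**2 + (-1/2)**2) = -98*sqrt(0 + 1/4) = -98*sqrt(1/4) = -98*1/2 = -49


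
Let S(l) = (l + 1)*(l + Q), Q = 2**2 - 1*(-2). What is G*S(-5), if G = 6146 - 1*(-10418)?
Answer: -66256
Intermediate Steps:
Q = 6 (Q = 4 + 2 = 6)
S(l) = (1 + l)*(6 + l) (S(l) = (l + 1)*(l + 6) = (1 + l)*(6 + l))
G = 16564 (G = 6146 + 10418 = 16564)
G*S(-5) = 16564*(6 + (-5)**2 + 7*(-5)) = 16564*(6 + 25 - 35) = 16564*(-4) = -66256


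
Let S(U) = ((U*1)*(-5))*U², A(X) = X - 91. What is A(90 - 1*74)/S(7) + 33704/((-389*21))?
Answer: -1633991/400281 ≈ -4.0821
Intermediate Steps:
A(X) = -91 + X
S(U) = -5*U³ (S(U) = (U*(-5))*U² = (-5*U)*U² = -5*U³)
A(90 - 1*74)/S(7) + 33704/((-389*21)) = (-91 + (90 - 1*74))/((-5*7³)) + 33704/((-389*21)) = (-91 + (90 - 74))/((-5*343)) + 33704/(-8169) = (-91 + 16)/(-1715) + 33704*(-1/8169) = -75*(-1/1715) - 33704/8169 = 15/343 - 33704/8169 = -1633991/400281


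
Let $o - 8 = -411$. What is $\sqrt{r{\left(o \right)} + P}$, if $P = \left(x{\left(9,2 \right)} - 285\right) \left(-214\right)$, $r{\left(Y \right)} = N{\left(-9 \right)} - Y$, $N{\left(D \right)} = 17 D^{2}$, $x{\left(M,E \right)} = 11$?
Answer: $32 \sqrt{59} \approx 245.8$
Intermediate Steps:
$o = -403$ ($o = 8 - 411 = -403$)
$r{\left(Y \right)} = 1377 - Y$ ($r{\left(Y \right)} = 17 \left(-9\right)^{2} - Y = 17 \cdot 81 - Y = 1377 - Y$)
$P = 58636$ ($P = \left(11 - 285\right) \left(-214\right) = \left(-274\right) \left(-214\right) = 58636$)
$\sqrt{r{\left(o \right)} + P} = \sqrt{\left(1377 - -403\right) + 58636} = \sqrt{\left(1377 + 403\right) + 58636} = \sqrt{1780 + 58636} = \sqrt{60416} = 32 \sqrt{59}$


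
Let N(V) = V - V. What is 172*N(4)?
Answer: 0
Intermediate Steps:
N(V) = 0
172*N(4) = 172*0 = 0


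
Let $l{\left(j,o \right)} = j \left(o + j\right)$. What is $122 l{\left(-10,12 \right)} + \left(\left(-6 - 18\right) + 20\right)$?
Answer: $-2444$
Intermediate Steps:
$l{\left(j,o \right)} = j \left(j + o\right)$
$122 l{\left(-10,12 \right)} + \left(\left(-6 - 18\right) + 20\right) = 122 \left(- 10 \left(-10 + 12\right)\right) + \left(\left(-6 - 18\right) + 20\right) = 122 \left(\left(-10\right) 2\right) + \left(-24 + 20\right) = 122 \left(-20\right) - 4 = -2440 - 4 = -2444$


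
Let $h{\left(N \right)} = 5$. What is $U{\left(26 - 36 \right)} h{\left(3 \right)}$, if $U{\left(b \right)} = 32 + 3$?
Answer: $175$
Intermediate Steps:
$U{\left(b \right)} = 35$
$U{\left(26 - 36 \right)} h{\left(3 \right)} = 35 \cdot 5 = 175$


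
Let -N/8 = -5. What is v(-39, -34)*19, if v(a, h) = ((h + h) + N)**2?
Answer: 14896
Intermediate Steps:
N = 40 (N = -8*(-5) = 40)
v(a, h) = (40 + 2*h)**2 (v(a, h) = ((h + h) + 40)**2 = (2*h + 40)**2 = (40 + 2*h)**2)
v(-39, -34)*19 = (4*(20 - 34)**2)*19 = (4*(-14)**2)*19 = (4*196)*19 = 784*19 = 14896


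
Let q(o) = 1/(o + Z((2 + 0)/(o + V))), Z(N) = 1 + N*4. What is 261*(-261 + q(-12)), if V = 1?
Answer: -2930160/43 ≈ -68143.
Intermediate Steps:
Z(N) = 1 + 4*N
q(o) = 1/(1 + o + 8/(1 + o)) (q(o) = 1/(o + (1 + 4*((2 + 0)/(o + 1)))) = 1/(o + (1 + 4*(2/(1 + o)))) = 1/(o + (1 + 8/(1 + o))) = 1/(1 + o + 8/(1 + o)))
261*(-261 + q(-12)) = 261*(-261 + (1 - 12)/(9 - 12 - 12*(1 - 12))) = 261*(-261 - 11/(9 - 12 - 12*(-11))) = 261*(-261 - 11/(9 - 12 + 132)) = 261*(-261 - 11/129) = 261*(-33680/129) = -2930160/43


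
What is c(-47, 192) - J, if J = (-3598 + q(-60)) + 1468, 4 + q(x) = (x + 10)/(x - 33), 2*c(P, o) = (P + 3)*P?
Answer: 294574/93 ≈ 3167.5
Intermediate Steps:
c(P, o) = P*(3 + P)/2 (c(P, o) = ((P + 3)*P)/2 = ((3 + P)*P)/2 = (P*(3 + P))/2 = P*(3 + P)/2)
q(x) = -4 + (10 + x)/(-33 + x) (q(x) = -4 + (x + 10)/(x - 33) = -4 + (10 + x)/(-33 + x))
J = -198412/93 (J = (-3598 + (142 - 3*(-60))/(-33 - 60)) + 1468 = (-3598 + (142 + 180)/(-93)) + 1468 = (-3598 - 1/93*322) + 1468 = (-3598 - 322/93) + 1468 = -334936/93 + 1468 = -198412/93 ≈ -2133.5)
c(-47, 192) - J = (½)*(-47)*(3 - 47) - 1*(-198412/93) = (½)*(-47)*(-44) + 198412/93 = 1034 + 198412/93 = 294574/93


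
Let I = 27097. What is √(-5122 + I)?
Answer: 5*√879 ≈ 148.24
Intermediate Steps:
√(-5122 + I) = √(-5122 + 27097) = √21975 = 5*√879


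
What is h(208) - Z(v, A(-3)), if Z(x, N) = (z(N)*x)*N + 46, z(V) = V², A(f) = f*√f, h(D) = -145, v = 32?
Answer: -191 - 2592*I*√3 ≈ -191.0 - 4489.5*I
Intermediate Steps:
A(f) = f^(3/2)
Z(x, N) = 46 + x*N³ (Z(x, N) = (N²*x)*N + 46 = (x*N²)*N + 46 = x*N³ + 46 = 46 + x*N³)
h(208) - Z(v, A(-3)) = -145 - (46 + 32*((-3)^(3/2))³) = -145 - (46 + 32*(-3*I*√3)³) = -145 - (46 + 32*(81*I*√3)) = -145 - (46 + 2592*I*√3) = -145 + (-46 - 2592*I*√3) = -191 - 2592*I*√3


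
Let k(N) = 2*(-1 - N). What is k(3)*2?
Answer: -16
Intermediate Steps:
k(N) = -2 - 2*N
k(3)*2 = (-2 - 2*3)*2 = (-2 - 6)*2 = -8*2 = -16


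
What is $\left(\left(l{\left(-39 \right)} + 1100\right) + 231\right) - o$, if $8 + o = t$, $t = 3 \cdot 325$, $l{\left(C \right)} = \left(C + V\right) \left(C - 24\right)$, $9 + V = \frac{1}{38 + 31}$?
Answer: $\frac{77903}{23} \approx 3387.1$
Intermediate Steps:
$V = - \frac{620}{69}$ ($V = -9 + \frac{1}{38 + 31} = -9 + \frac{1}{69} = - \frac{620}{69} \approx -8.9855$)
$l{\left(C \right)} = \left(-24 + C\right) \left(- \frac{620}{69} + C\right)$ ($l{\left(C \right)} = \left(C - \frac{620}{69}\right) \left(C - 24\right) = \left(- \frac{620}{69} + C\right) \left(-24 + C\right) = \left(-24 + C\right) \left(- \frac{620}{69} + C\right)$)
$t = 975$
$o = 967$ ($o = -8 + 975 = 967$)
$\left(\left(l{\left(-39 \right)} + 1100\right) + 231\right) - o = \left(\left(\left(\frac{4960}{23} + \left(-39\right)^{2} - - \frac{29588}{23}\right) + 1100\right) + 231\right) - 967 = \left(\left(\left(\frac{4960}{23} + 1521 + \frac{29588}{23}\right) + 1100\right) + 231\right) - 967 = \left(\left(\frac{69531}{23} + 1100\right) + 231\right) - 967 = \left(\frac{94831}{23} + 231\right) - 967 = \frac{100144}{23} - 967 = \frac{77903}{23}$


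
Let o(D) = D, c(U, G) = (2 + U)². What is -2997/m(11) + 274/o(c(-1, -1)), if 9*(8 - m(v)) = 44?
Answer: -19301/28 ≈ -689.32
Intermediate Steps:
m(v) = 28/9 (m(v) = 8 - ⅑*44 = 8 - 44/9 = 28/9)
-2997/m(11) + 274/o(c(-1, -1)) = -2997/28/9 + 274/((2 - 1)²) = -2997*9/28 + 274/(1²) = -26973/28 + 274/1 = -26973/28 + 274*1 = -26973/28 + 274 = -19301/28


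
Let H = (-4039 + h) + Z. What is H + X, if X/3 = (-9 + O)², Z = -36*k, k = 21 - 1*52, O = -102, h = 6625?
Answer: 40665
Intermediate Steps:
k = -31 (k = 21 - 52 = -31)
Z = 1116 (Z = -36*(-31) = 1116)
H = 3702 (H = (-4039 + 6625) + 1116 = 2586 + 1116 = 3702)
X = 36963 (X = 3*(-9 - 102)² = 3*(-111)² = 3*12321 = 36963)
H + X = 3702 + 36963 = 40665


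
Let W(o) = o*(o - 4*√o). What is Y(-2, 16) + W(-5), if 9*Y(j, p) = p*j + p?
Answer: 209/9 + 20*I*√5 ≈ 23.222 + 44.721*I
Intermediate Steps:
Y(j, p) = p/9 + j*p/9 (Y(j, p) = (p*j + p)/9 = (j*p + p)/9 = (p + j*p)/9 = p/9 + j*p/9)
Y(-2, 16) + W(-5) = (⅑)*16*(1 - 2) + ((-5)² - (-20)*I*√5) = (⅑)*16*(-1) + (25 - (-20)*I*√5) = -16/9 + (25 + 20*I*√5) = 209/9 + 20*I*√5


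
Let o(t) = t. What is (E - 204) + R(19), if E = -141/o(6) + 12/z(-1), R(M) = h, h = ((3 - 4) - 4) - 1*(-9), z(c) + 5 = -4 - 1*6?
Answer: -2243/10 ≈ -224.30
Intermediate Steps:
z(c) = -15 (z(c) = -5 + (-4 - 1*6) = -5 + (-4 - 6) = -5 - 10 = -15)
h = 4 (h = (-1 - 4) + 9 = -5 + 9 = 4)
R(M) = 4
E = -243/10 (E = -141/6 + 12/(-15) = -141*1/6 + 12*(-1/15) = -47/2 - 4/5 = -243/10 ≈ -24.300)
(E - 204) + R(19) = (-243/10 - 204) + 4 = -2283/10 + 4 = -2243/10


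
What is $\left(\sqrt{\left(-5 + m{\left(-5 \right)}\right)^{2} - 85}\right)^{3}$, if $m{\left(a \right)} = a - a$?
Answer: $- 120 i \sqrt{15} \approx - 464.76 i$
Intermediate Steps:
$m{\left(a \right)} = 0$
$\left(\sqrt{\left(-5 + m{\left(-5 \right)}\right)^{2} - 85}\right)^{3} = \left(\sqrt{\left(-5 + 0\right)^{2} - 85}\right)^{3} = \left(\sqrt{\left(-5\right)^{2} - 85}\right)^{3} = \left(\sqrt{25 - 85}\right)^{3} = \left(\sqrt{-60}\right)^{3} = \left(2 i \sqrt{15}\right)^{3} = - 120 i \sqrt{15}$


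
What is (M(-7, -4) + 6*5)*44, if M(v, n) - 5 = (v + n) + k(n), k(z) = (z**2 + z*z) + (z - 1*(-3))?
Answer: 2420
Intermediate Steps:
k(z) = 3 + z + 2*z**2 (k(z) = (z**2 + z**2) + (z + 3) = 2*z**2 + (3 + z) = 3 + z + 2*z**2)
M(v, n) = 8 + v + 2*n + 2*n**2 (M(v, n) = 5 + ((v + n) + (3 + n + 2*n**2)) = 5 + ((n + v) + (3 + n + 2*n**2)) = 5 + (3 + v + 2*n + 2*n**2) = 8 + v + 2*n + 2*n**2)
(M(-7, -4) + 6*5)*44 = ((8 - 7 + 2*(-4) + 2*(-4)**2) + 6*5)*44 = ((8 - 7 - 8 + 2*16) + 30)*44 = ((8 - 7 - 8 + 32) + 30)*44 = (25 + 30)*44 = 55*44 = 2420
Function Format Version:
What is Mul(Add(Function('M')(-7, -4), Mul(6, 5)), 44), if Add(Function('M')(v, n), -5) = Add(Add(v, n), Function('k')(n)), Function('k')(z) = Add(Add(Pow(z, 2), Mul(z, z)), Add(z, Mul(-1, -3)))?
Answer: 2420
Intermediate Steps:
Function('k')(z) = Add(3, z, Mul(2, Pow(z, 2))) (Function('k')(z) = Add(Add(Pow(z, 2), Pow(z, 2)), Add(z, 3)) = Add(Mul(2, Pow(z, 2)), Add(3, z)) = Add(3, z, Mul(2, Pow(z, 2))))
Function('M')(v, n) = Add(8, v, Mul(2, n), Mul(2, Pow(n, 2))) (Function('M')(v, n) = Add(5, Add(Add(v, n), Add(3, n, Mul(2, Pow(n, 2))))) = Add(5, Add(Add(n, v), Add(3, n, Mul(2, Pow(n, 2))))) = Add(5, Add(3, v, Mul(2, n), Mul(2, Pow(n, 2)))) = Add(8, v, Mul(2, n), Mul(2, Pow(n, 2))))
Mul(Add(Function('M')(-7, -4), Mul(6, 5)), 44) = Mul(Add(Add(8, -7, Mul(2, -4), Mul(2, Pow(-4, 2))), Mul(6, 5)), 44) = Mul(Add(Add(8, -7, -8, Mul(2, 16)), 30), 44) = Mul(Add(Add(8, -7, -8, 32), 30), 44) = Mul(Add(25, 30), 44) = Mul(55, 44) = 2420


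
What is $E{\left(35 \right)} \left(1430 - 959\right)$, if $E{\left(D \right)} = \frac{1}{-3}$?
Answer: $-157$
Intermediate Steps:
$E{\left(D \right)} = - \frac{1}{3}$
$E{\left(35 \right)} \left(1430 - 959\right) = - \frac{1430 - 959}{3} = \left(- \frac{1}{3}\right) 471 = -157$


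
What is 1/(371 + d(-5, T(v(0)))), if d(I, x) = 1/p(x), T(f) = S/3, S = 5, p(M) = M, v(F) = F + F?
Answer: 5/1858 ≈ 0.0026911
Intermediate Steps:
v(F) = 2*F
T(f) = 5/3
d(I, x) = 1/x
1/(371 + d(-5, T(v(0)))) = 1/(371 + 1/(5/3)) = 1/(371 + ⅗) = 1/(1858/5) = 5/1858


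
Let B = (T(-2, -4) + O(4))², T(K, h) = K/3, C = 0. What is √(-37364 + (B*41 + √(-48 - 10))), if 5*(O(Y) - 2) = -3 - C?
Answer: √(-8401939 + 225*I*√58)/15 ≈ 0.019705 + 193.24*I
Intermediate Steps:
T(K, h) = K/3 (T(K, h) = K*(⅓) = K/3)
O(Y) = 7/5 (O(Y) = 2 + (-3 - 1*0)/5 = 2 + (-3 + 0)/5 = 2 + (⅕)*(-3) = 2 - ⅗ = 7/5)
B = 121/225 (B = ((⅓)*(-2) + 7/5)² = (-⅔ + 7/5)² = (11/15)² = 121/225 ≈ 0.53778)
√(-37364 + (B*41 + √(-48 - 10))) = √(-37364 + ((121/225)*41 + √(-48 - 10))) = √(-37364 + (4961/225 + √(-58))) = √(-37364 + (4961/225 + I*√58)) = √(-8401939/225 + I*√58)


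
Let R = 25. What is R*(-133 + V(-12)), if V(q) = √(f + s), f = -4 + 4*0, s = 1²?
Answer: -3325 + 25*I*√3 ≈ -3325.0 + 43.301*I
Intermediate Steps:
s = 1
f = -4 (f = -4 + 0 = -4)
V(q) = I*√3 (V(q) = √(-4 + 1) = √(-3) = I*√3)
R*(-133 + V(-12)) = 25*(-133 + I*√3) = -3325 + 25*I*√3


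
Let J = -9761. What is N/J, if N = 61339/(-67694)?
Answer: 61339/660761134 ≈ 9.2831e-5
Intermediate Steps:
N = -61339/67694 (N = 61339*(-1/67694) = -61339/67694 ≈ -0.90612)
N/J = -61339/67694/(-9761) = -61339/67694*(-1/9761) = 61339/660761134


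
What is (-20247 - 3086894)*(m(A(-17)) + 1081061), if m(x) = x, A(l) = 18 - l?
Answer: -3359117706536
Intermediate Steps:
(-20247 - 3086894)*(m(A(-17)) + 1081061) = (-20247 - 3086894)*((18 - 1*(-17)) + 1081061) = -3107141*((18 + 17) + 1081061) = -3107141*(35 + 1081061) = -3107141*1081096 = -3359117706536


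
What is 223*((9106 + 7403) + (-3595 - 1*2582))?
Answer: 2304036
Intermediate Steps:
223*((9106 + 7403) + (-3595 - 1*2582)) = 223*(16509 + (-3595 - 2582)) = 223*(16509 - 6177) = 223*10332 = 2304036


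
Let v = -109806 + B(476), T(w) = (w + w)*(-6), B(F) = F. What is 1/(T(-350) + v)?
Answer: -1/105130 ≈ -9.5120e-6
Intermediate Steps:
T(w) = -12*w (T(w) = (2*w)*(-6) = -12*w)
v = -109330 (v = -109806 + 476 = -109330)
1/(T(-350) + v) = 1/(-12*(-350) - 109330) = 1/(4200 - 109330) = 1/(-105130) = -1/105130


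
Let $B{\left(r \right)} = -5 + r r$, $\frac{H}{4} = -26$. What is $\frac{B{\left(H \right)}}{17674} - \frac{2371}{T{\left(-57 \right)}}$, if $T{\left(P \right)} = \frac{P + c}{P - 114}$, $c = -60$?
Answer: $- \frac{796055483}{229762} \approx -3464.7$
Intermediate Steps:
$H = -104$ ($H = 4 \left(-26\right) = -104$)
$B{\left(r \right)} = -5 + r^{2}$
$T{\left(P \right)} = \frac{-60 + P}{-114 + P}$ ($T{\left(P \right)} = \frac{P - 60}{P - 114} = \frac{-60 + P}{-114 + P}$)
$\frac{B{\left(H \right)}}{17674} - \frac{2371}{T{\left(-57 \right)}} = \frac{-5 + \left(-104\right)^{2}}{17674} - \frac{2371}{\frac{1}{-114 - 57} \left(-60 - 57\right)} = \left(-5 + 10816\right) \frac{1}{17674} - \frac{2371}{\frac{1}{-171} \left(-117\right)} = 10811 \cdot \frac{1}{17674} - \frac{2371}{\left(- \frac{1}{171}\right) \left(-117\right)} = \frac{10811}{17674} - \frac{2371}{\frac{13}{19}} = \frac{10811}{17674} - \frac{45049}{13} = - \frac{796055483}{229762}$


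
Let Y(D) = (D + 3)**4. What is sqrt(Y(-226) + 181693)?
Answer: sqrt(2473155134) ≈ 49731.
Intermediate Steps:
Y(D) = (3 + D)**4
sqrt(Y(-226) + 181693) = sqrt((3 - 226)**4 + 181693) = sqrt((-223)**4 + 181693) = sqrt(2472973441 + 181693) = sqrt(2473155134)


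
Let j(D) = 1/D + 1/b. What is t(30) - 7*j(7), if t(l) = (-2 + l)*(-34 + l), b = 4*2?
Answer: -911/8 ≈ -113.88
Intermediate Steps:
b = 8
t(l) = (-34 + l)*(-2 + l)
j(D) = ⅛ + 1/D (j(D) = 1/D + 1/8 = 1/D + 1*(⅛) = 1/D + ⅛ = ⅛ + 1/D)
t(30) - 7*j(7) = (68 + 30² - 36*30) - 7*(⅛)*(8 + 7)/7 = (68 + 900 - 1080) - 7*(⅛)*(⅐)*15 = -112 - 7*15/56 = -112 - 1*15/8 = -112 - 15/8 = -911/8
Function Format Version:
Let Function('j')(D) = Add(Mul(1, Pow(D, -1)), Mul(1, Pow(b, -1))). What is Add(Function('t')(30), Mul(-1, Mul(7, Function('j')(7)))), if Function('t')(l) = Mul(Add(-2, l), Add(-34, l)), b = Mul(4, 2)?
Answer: Rational(-911, 8) ≈ -113.88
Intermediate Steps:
b = 8
Function('t')(l) = Mul(Add(-34, l), Add(-2, l))
Function('j')(D) = Add(Rational(1, 8), Pow(D, -1)) (Function('j')(D) = Add(Mul(1, Pow(D, -1)), Mul(1, Pow(8, -1))) = Add(Pow(D, -1), Mul(1, Rational(1, 8))) = Add(Pow(D, -1), Rational(1, 8)) = Add(Rational(1, 8), Pow(D, -1)))
Add(Function('t')(30), Mul(-1, Mul(7, Function('j')(7)))) = Add(Add(68, Pow(30, 2), Mul(-36, 30)), Mul(-1, Mul(7, Mul(Rational(1, 8), Pow(7, -1), Add(8, 7))))) = Add(Add(68, 900, -1080), Mul(-1, Mul(7, Mul(Rational(1, 8), Rational(1, 7), 15)))) = Add(-112, Mul(-1, Mul(7, Rational(15, 56)))) = Add(-112, Mul(-1, Rational(15, 8))) = Add(-112, Rational(-15, 8)) = Rational(-911, 8)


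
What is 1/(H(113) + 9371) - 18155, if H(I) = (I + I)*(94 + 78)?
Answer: -875851664/48243 ≈ -18155.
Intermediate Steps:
H(I) = 344*I (H(I) = (2*I)*172 = 344*I)
1/(H(113) + 9371) - 18155 = 1/(344*113 + 9371) - 18155 = 1/(38872 + 9371) - 18155 = 1/48243 - 18155 = -875851664/48243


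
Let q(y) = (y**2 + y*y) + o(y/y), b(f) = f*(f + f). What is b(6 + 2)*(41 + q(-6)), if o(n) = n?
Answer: 14592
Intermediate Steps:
b(f) = 2*f**2 (b(f) = f*(2*f) = 2*f**2)
q(y) = 1 + 2*y**2 (q(y) = (y**2 + y*y) + y/y = (y**2 + y**2) + 1 = 2*y**2 + 1 = 1 + 2*y**2)
b(6 + 2)*(41 + q(-6)) = (2*(6 + 2)**2)*(41 + (1 + 2*(-6)**2)) = (2*8**2)*(41 + (1 + 2*36)) = (2*64)*(41 + (1 + 72)) = 128*(41 + 73) = 128*114 = 14592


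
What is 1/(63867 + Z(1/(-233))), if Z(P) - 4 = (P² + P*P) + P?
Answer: 54289/3467492488 ≈ 1.5657e-5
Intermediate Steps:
Z(P) = 4 + P + 2*P² (Z(P) = 4 + ((P² + P*P) + P) = 4 + ((P² + P²) + P) = 4 + (2*P² + P) = 4 + (P + 2*P²) = 4 + P + 2*P²)
1/(63867 + Z(1/(-233))) = 1/(63867 + (4 + 1/(-233) + 2*(1/(-233))²)) = 1/(63867 + (4 - 1/233 + 2*(-1/233)²)) = 1/(63867 + (4 - 1/233 + 2*(1/54289))) = 1/(63867 + (4 - 1/233 + 2/54289)) = 1/(63867 + 216925/54289) = 1/(3467492488/54289) = 54289/3467492488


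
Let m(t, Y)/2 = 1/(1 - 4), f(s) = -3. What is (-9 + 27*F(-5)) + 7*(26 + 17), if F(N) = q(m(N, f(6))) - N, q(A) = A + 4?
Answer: 517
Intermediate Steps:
m(t, Y) = -⅔ (m(t, Y) = 2/(1 - 4) = 2/(-3) = 2*(-⅓) = -⅔)
q(A) = 4 + A
F(N) = 10/3 - N (F(N) = (4 - ⅔) - N = 10/3 - N)
(-9 + 27*F(-5)) + 7*(26 + 17) = (-9 + 27*(10/3 - 1*(-5))) + 7*(26 + 17) = (-9 + 27*(10/3 + 5)) + 7*43 = (-9 + 27*(25/3)) + 301 = (-9 + 225) + 301 = 216 + 301 = 517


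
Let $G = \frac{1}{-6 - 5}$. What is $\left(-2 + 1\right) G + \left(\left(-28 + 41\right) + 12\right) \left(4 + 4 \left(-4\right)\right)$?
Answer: $- \frac{3299}{11} \approx -299.91$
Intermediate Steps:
$G = - \frac{1}{11}$ ($G = \frac{1}{-11} = - \frac{1}{11} \approx -0.090909$)
$\left(-2 + 1\right) G + \left(\left(-28 + 41\right) + 12\right) \left(4 + 4 \left(-4\right)\right) = \left(-2 + 1\right) \left(- \frac{1}{11}\right) + \left(\left(-28 + 41\right) + 12\right) \left(4 + 4 \left(-4\right)\right) = \left(-1\right) \left(- \frac{1}{11}\right) + \left(13 + 12\right) \left(4 - 16\right) = \frac{1}{11} + 25 \left(-12\right) = \frac{1}{11} - 300 = - \frac{3299}{11}$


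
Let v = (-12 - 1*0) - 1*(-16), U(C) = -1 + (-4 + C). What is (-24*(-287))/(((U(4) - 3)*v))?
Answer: -861/2 ≈ -430.50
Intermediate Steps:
U(C) = -5 + C
v = 4 (v = (-12 + 0) + 16 = -12 + 16 = 4)
(-24*(-287))/(((U(4) - 3)*v)) = (-24*(-287))/((((-5 + 4) - 3)*4)) = 6888/(((-1 - 3)*4)) = 6888/((-4*4)) = 6888/(-16) = 6888*(-1/16) = -861/2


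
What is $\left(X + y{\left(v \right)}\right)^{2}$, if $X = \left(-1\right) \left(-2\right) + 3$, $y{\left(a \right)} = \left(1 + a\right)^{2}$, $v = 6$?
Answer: $2916$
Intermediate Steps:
$X = 5$ ($X = 2 + 3 = 5$)
$\left(X + y{\left(v \right)}\right)^{2} = \left(5 + \left(1 + 6\right)^{2}\right)^{2} = \left(5 + 7^{2}\right)^{2} = \left(5 + 49\right)^{2} = 54^{2} = 2916$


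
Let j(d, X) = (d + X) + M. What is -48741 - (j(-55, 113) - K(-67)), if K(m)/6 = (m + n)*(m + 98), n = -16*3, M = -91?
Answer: -70098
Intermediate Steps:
n = -48
K(m) = 6*(-48 + m)*(98 + m) (K(m) = 6*((m - 48)*(m + 98)) = 6*((-48 + m)*(98 + m)) = 6*(-48 + m)*(98 + m))
j(d, X) = -91 + X + d (j(d, X) = (d + X) - 91 = (X + d) - 91 = -91 + X + d)
-48741 - (j(-55, 113) - K(-67)) = -48741 - ((-91 + 113 - 55) - (-28224 + 6*(-67)² + 300*(-67))) = -48741 - (-33 - (-28224 + 6*4489 - 20100)) = -48741 - (-33 - (-28224 + 26934 - 20100)) = -48741 - (-33 - 1*(-21390)) = -48741 - (-33 + 21390) = -48741 - 1*21357 = -48741 - 21357 = -70098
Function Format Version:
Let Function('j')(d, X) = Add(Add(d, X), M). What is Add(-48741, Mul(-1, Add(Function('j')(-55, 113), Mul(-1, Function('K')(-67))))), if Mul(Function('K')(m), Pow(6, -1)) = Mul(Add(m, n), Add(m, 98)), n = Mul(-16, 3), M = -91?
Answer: -70098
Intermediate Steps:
n = -48
Function('K')(m) = Mul(6, Add(-48, m), Add(98, m)) (Function('K')(m) = Mul(6, Mul(Add(m, -48), Add(m, 98))) = Mul(6, Mul(Add(-48, m), Add(98, m))) = Mul(6, Add(-48, m), Add(98, m)))
Function('j')(d, X) = Add(-91, X, d) (Function('j')(d, X) = Add(Add(d, X), -91) = Add(Add(X, d), -91) = Add(-91, X, d))
Add(-48741, Mul(-1, Add(Function('j')(-55, 113), Mul(-1, Function('K')(-67))))) = Add(-48741, Mul(-1, Add(Add(-91, 113, -55), Mul(-1, Add(-28224, Mul(6, Pow(-67, 2)), Mul(300, -67)))))) = Add(-48741, Mul(-1, Add(-33, Mul(-1, Add(-28224, Mul(6, 4489), -20100))))) = Add(-48741, Mul(-1, Add(-33, Mul(-1, Add(-28224, 26934, -20100))))) = Add(-48741, Mul(-1, Add(-33, Mul(-1, -21390)))) = Add(-48741, Mul(-1, Add(-33, 21390))) = Add(-48741, Mul(-1, 21357)) = Add(-48741, -21357) = -70098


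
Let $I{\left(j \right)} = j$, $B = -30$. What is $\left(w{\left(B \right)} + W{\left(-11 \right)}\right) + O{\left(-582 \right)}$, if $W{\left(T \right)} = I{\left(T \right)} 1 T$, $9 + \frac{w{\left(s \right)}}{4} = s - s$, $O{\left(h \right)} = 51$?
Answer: $136$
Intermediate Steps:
$w{\left(s \right)} = -36$ ($w{\left(s \right)} = -36 + 4 \left(s - s\right) = -36 + 4 \cdot 0 = -36 + 0 = -36$)
$W{\left(T \right)} = T^{2}$ ($W{\left(T \right)} = T 1 T = T T = T^{2}$)
$\left(w{\left(B \right)} + W{\left(-11 \right)}\right) + O{\left(-582 \right)} = \left(-36 + \left(-11\right)^{2}\right) + 51 = \left(-36 + 121\right) + 51 = 85 + 51 = 136$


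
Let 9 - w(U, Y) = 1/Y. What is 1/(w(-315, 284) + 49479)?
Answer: 284/14054591 ≈ 2.0207e-5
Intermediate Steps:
w(U, Y) = 9 - 1/Y
1/(w(-315, 284) + 49479) = 1/((9 - 1/284) + 49479) = 1/(2555/284 + 49479) = 1/(14054591/284) = 284/14054591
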